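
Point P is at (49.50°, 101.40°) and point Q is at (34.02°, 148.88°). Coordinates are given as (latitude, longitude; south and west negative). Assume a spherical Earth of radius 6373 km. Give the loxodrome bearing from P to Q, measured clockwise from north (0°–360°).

Meridional parts: M(φ₁)=+0.9972, M(φ₂)=+0.6321 → ΔM = -0.3651;  Δλ = +0.8287 rad
tan C = Δλ / ΔM = -2.2698 → C = 113.78°

113.8°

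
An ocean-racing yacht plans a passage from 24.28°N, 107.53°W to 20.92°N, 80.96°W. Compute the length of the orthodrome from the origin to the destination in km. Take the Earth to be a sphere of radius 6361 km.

2744 km

Haversine: a = sin²(Δφ/2)+cos φ₁ cos φ₂ sin²(Δλ/2) = 0.04582;  σ = 2·atan2(√a,√(1−a))
σ = 24.721° → d = Rσ = 6361·0.43146 = 2744 km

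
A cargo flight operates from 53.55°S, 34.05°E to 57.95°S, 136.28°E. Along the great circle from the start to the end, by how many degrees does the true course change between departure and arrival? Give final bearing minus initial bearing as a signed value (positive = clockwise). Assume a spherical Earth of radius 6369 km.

Initial bearing θ₁ = atan2(sin Δλ cos φ₂, cos φ₁ sin φ₂ − sin φ₁ cos φ₂ cos Δλ) = 138.88°
Final bearing θ₂ = (initial bearing from the destination back to the start) + 180° = 47.42°
Δθ = θ₂ − θ₁ = -91.5°

-91.5°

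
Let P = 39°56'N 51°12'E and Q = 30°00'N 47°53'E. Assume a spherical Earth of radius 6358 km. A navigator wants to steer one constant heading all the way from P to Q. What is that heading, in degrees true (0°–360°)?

195.3°

Meridional parts: M(φ₁)=+0.7614, M(φ₂)=+0.5493 → ΔM = -0.2121;  Δλ = -0.0579 rad
tan C = Δλ / ΔM = +0.2729 → C = 195.27°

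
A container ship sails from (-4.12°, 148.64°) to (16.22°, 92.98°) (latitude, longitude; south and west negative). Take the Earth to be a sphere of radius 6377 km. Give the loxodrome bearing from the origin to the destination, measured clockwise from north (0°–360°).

290.3°

Meridional parts: M(φ₁)=-0.0720, M(φ₂)=+0.2870 → ΔM = +0.3589;  Δλ = -0.9715 rad
tan C = Δλ / ΔM = -2.7066 → C = 290.28°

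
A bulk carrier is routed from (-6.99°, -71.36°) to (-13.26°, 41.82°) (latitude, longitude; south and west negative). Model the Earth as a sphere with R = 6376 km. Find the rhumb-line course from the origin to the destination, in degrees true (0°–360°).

93.2°

Meridional parts: M(φ₁)=-0.1223, M(φ₂)=-0.2335 → ΔM = -0.1112;  Δλ = +1.9754 rad
tan C = Δλ / ΔM = -17.7605 → C = 93.22°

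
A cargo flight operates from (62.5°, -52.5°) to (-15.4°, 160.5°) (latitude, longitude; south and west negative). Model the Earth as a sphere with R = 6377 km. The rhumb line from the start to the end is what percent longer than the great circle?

Great circle: σ = 2.2255 rad → d_gc = Rσ = 14191.8 km
Rhumb: Δφ = -1.3596, Δλ = -2.5656, Δψ = -1.6798, q = Δφ/Δψ = 0.8094 → d_rh = R√(Δφ²+q²Δλ²) = 15828.3 km
Excess = (15828.3 − 14191.8) / 14191.8 = 1636.5 / 14191.8 = 11.53% ≈ 11.5%

11.5%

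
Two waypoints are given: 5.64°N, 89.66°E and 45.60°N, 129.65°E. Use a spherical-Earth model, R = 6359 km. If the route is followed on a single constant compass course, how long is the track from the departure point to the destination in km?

Δψ = ln[tan(π/4+φ₂/2)/tan(π/4+φ₁/2)] = +0.7977;  Δφ = +0.6974 rad,  Δλ = +0.6980 rad
q = Δφ/Δψ = 0.8743
d = R·√(Δφ² + q²Δλ²) = 6359·0.92673 = 5893 km

5893 km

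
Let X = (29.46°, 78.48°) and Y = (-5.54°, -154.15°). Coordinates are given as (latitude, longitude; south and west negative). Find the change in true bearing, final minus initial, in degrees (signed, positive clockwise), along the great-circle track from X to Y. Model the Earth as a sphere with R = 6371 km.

+47.4°

At departure: θ₁ = atan2(sin Δλ cos φ₂, cos φ₁ sin φ₂ − sin φ₁ cos φ₂ cos Δλ) = 74.93°
At arrival: θ₂ = atan2(sin Δλ cos φ₁, −cos φ₂ sin φ₁ + sin φ₂ cos φ₁ cos Δλ) = 122.36°
Δθ = θ₂ − θ₁ = +47.4°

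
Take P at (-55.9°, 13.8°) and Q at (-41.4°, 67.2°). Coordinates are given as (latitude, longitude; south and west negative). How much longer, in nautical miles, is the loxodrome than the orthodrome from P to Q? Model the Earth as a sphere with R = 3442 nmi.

Great circle: cos σ = sin φ₁ sin φ₂ + cos φ₁ cos φ₂ cos Δλ,  σ = 0.6463 rad → d_gc = 2224.4 nmi
Rhumb line: Δψ = +0.3868, q = Δφ/Δψ = 0.6543, d_rh = R√(Δφ²+q²Δλ²) = 2272.5 nmi
Excess = 2272.5 − 2224.4 = 48.1 ≈ 48 nmi

48 nmi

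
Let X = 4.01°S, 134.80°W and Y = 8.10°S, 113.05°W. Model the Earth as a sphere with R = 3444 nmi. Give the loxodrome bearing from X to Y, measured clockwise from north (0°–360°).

Meridional parts: M(φ₁)=-0.0700, M(φ₂)=-0.1418 → ΔM = -0.0718;  Δλ = +0.3796 rad
tan C = Δλ / ΔM = -5.2870 → C = 100.71°

100.7°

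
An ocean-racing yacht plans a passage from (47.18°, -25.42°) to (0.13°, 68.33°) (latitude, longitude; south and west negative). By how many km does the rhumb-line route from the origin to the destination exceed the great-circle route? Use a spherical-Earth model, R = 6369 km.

Great circle: cos σ = sin φ₁ sin φ₂ + cos φ₁ cos φ₂ cos Δλ,  σ = 1.6136 rad → d_gc = 10277.0 km
Rhumb line: Δψ = -0.9340, q = Δφ/Δψ = 0.8792, d_rh = R√(Δφ²+q²Δλ²) = 10550.2 km
Excess = 10550.2 − 10277.0 = 273.2 ≈ 273 km

273 km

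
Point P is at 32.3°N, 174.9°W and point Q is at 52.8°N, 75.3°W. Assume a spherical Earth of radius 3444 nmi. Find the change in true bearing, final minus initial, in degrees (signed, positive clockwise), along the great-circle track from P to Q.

+78.2°

Initial bearing θ₁ = atan2(sin Δλ cos φ₂, cos φ₁ sin φ₂ − sin φ₁ cos φ₂ cos Δλ) = 39.35°
Final bearing θ₂ = (initial bearing from the destination back to the start) + 180° = 117.58°
Δθ = θ₂ − θ₁ = +78.2°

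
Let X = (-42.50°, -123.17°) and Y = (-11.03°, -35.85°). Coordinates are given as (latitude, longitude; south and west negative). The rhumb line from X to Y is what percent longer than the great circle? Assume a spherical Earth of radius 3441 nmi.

2.6%

Great circle: σ = 1.4070 rad → d_gc = Rσ = 4841.4 nmi
Rhumb: Δφ = +0.5493, Δλ = +1.5240, Δψ = +0.6272, q = Δφ/Δψ = 0.8757 → d_rh = R√(Δφ²+q²Δλ²) = 4965.8 nmi
Excess = (4965.8 − 4841.4) / 4841.4 = 124.4 / 4841.4 = 2.57% ≈ 2.6%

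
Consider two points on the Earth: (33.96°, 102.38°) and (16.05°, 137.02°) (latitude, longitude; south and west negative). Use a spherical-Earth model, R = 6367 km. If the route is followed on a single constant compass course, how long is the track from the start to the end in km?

3999 km

Δψ = ln[tan(π/4+φ₂/2)/tan(π/4+φ₁/2)] = -0.3470;  Δφ = -0.3126 rad,  Δλ = +0.6046 rad
q = Δφ/Δψ = 0.9010
d = R·√(Δφ² + q²Δλ²) = 6367·0.62802 = 3999 km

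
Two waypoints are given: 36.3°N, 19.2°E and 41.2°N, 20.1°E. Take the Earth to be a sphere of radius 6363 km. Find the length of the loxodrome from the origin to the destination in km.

550 km

Δψ = ln[tan(π/4+φ₂/2)/tan(π/4+φ₁/2)] = +0.1097;  Δφ = +0.0855 rad,  Δλ = +0.0157 rad
q = Δφ/Δψ = 0.7793
d = R·√(Δφ² + q²Δλ²) = 6363·0.08639 = 550 km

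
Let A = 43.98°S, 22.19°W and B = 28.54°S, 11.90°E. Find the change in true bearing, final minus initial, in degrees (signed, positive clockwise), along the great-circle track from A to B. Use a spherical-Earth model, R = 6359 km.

-20.7°

At departure: θ₁ = atan2(sin Δλ cos φ₂, cos φ₁ sin φ₂ − sin φ₁ cos φ₂ cos Δλ) = 71.85°
At arrival: θ₂ = atan2(sin Δλ cos φ₁, −cos φ₂ sin φ₁ + sin φ₂ cos φ₁ cos Δλ) = 51.11°
Δθ = θ₂ − θ₁ = -20.7°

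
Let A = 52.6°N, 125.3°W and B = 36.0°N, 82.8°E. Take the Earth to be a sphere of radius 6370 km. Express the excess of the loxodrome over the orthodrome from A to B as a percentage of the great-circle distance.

23.6%

Great circle: σ = 1.5373 rad → d_gc = Rσ = 9792.6 km
Rhumb: Δφ = -0.2897, Δλ = -2.6512, Δψ = -0.4090, q = Δφ/Δψ = 0.7084 → d_rh = R√(Δφ²+q²Δλ²) = 12104.1 km
Excess = (12104.1 − 9792.6) / 9792.6 = 2311.5 / 9792.6 = 23.60% ≈ 23.6%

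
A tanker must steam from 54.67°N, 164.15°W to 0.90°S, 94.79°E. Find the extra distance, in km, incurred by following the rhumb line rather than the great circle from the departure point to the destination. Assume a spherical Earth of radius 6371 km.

448 km

Great circle: cos σ = sin φ₁ sin φ₂ + cos φ₁ cos φ₂ cos Δλ,  σ = 1.6949 rad → d_gc = 10797.9 km
Rhumb line: Δψ = -1.1599, q = Δφ/Δψ = 0.8361, d_rh = R√(Δφ²+q²Δλ²) = 11245.8 km
Excess = 11245.8 − 10797.9 = 447.9 ≈ 448 km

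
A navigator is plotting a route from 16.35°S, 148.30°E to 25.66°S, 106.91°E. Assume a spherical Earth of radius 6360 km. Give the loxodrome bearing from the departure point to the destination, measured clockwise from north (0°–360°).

Δψ = ln[tan(π/4+φ₂/2)/tan(π/4+φ₁/2)] = -0.1743
Δλ = -0.7224 rad (taken the short way round)
course = atan2(Δλ, Δψ) = 256.43°

256.4°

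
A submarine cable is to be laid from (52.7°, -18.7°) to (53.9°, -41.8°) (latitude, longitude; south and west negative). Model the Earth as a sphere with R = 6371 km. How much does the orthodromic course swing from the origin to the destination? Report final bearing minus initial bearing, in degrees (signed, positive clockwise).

-18.6°

Initial bearing θ₁ = atan2(sin Δλ cos φ₂, cos φ₁ sin φ₂ − sin φ₁ cos φ₂ cos Δλ) = 284.21°
Final bearing θ₂ = (initial bearing from the destination back to the start) + 180° = 265.59°
Δθ = θ₂ − θ₁ = -18.6°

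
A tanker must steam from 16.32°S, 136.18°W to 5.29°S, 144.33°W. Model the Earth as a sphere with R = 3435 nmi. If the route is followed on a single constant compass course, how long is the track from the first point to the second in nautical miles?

Δψ = ln[tan(π/4+φ₂/2)/tan(π/4+φ₁/2)] = +0.1963;  Δφ = +0.1925 rad,  Δλ = -0.1422 rad
q = Δφ/Δψ = 0.9806
d = R·√(Δφ² + q²Δλ²) = 3435·0.23773 = 817 nmi

817 nmi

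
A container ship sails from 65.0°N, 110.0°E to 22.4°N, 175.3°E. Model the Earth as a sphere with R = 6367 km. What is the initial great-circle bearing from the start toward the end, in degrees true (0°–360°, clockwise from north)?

θ = atan2( sin Δλ·cos φ₂ ,  cos φ₁ sin φ₂ − sin φ₁ cos φ₂ cos Δλ )
  = atan2(+0.8400, -0.1891) = 102.69°

102.7°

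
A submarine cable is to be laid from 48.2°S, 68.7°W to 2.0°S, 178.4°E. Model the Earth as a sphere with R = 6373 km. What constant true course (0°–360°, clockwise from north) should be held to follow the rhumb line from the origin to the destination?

295.2°

Δψ = ln[tan(π/4+φ₂/2)/tan(π/4+φ₁/2)] = +0.9278
Δλ = -1.9705 rad (taken the short way round)
course = atan2(Δλ, Δψ) = 295.21°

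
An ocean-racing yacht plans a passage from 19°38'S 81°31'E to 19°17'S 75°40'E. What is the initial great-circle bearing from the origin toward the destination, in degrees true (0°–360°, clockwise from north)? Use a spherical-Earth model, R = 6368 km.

272.7°

θ = atan2( sin Δλ·cos φ₂ ,  cos φ₁ sin φ₂ − sin φ₁ cos φ₂ cos Δλ )
  = atan2(-0.0962, +0.0045) = 272.65°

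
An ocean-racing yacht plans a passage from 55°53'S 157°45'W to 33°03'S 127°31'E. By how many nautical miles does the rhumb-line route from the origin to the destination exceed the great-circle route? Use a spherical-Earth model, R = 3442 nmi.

Great circle: cos σ = sin φ₁ sin φ₂ + cos φ₁ cos φ₂ cos Δλ,  σ = 0.9578 rad → d_gc = 3296.83 nmi
Rhumb line: Δψ = +0.5696, q = Δφ/Δψ = 0.6996, d_rh = R√(Δφ²+q²Δλ²) = 3427.29 nmi
Excess = 3427.29 − 3296.83 = 130.46 ≈ 130 nmi

130 nmi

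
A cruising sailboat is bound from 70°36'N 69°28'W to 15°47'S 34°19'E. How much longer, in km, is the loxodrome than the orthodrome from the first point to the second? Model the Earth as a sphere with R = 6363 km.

Great circle: cos σ = sin φ₁ sin φ₂ + cos φ₁ cos φ₂ cos Δλ,  σ = 1.9100 rad → d_gc = 12153.2 km
Rhumb line: Δψ = -2.0455, q = Δφ/Δψ = 0.7371, d_rh = R√(Δφ²+q²Δλ²) = 12814.1 km
Excess = 12814.1 − 12153.2 = 660.9 ≈ 661 km

661 km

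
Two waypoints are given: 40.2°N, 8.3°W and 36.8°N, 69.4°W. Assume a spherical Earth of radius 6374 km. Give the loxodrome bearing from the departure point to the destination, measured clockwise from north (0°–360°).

Meridional parts: M(φ₁)=+0.7675, M(φ₂)=+0.6916 → ΔM = -0.0759;  Δλ = -1.0664 rad
tan C = Δλ / ΔM = +14.0593 → C = 265.93°

265.9°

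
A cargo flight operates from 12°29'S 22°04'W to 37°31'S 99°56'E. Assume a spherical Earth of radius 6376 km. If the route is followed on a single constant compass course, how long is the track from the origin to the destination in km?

Δψ = ln[tan(π/4+φ₂/2)/tan(π/4+φ₁/2)] = -0.4877;  Δφ = -0.4369 rad,  Δλ = +2.1293 rad
q = Δφ/Δψ = 0.8959
d = R·√(Δφ² + q²Δλ²) = 6376·1.95697 = 12478 km

12478 km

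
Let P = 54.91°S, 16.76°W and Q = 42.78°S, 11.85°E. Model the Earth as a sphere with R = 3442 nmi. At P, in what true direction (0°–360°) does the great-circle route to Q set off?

N = sin Δλ·cos φ₂ = +0.3515;  D = cos φ₁ sin φ₂ − sin φ₁ cos φ₂ cos Δλ = +0.1368
initial course = atan2(N, D) = 68.73°

68.7°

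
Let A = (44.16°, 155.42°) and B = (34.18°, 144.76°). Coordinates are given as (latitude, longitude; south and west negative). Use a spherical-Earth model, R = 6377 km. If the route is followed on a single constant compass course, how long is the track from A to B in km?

1440 km

Δψ = ln[tan(π/4+φ₂/2)/tan(π/4+φ₁/2)] = -0.2253;  Δφ = -0.1742 rad,  Δλ = -0.1861 rad
q = Δφ/Δψ = 0.7730
d = R·√(Δφ² + q²Δλ²) = 6377·0.22588 = 1440 km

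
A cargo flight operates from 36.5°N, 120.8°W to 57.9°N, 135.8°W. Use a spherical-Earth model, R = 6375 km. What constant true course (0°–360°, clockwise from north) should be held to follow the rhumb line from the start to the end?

335.0°

Δψ = ln[tan(π/4+φ₂/2)/tan(π/4+φ₁/2)] = +0.5608
Δλ = -0.2618 rad (taken the short way round)
course = atan2(Δλ, Δψ) = 334.97°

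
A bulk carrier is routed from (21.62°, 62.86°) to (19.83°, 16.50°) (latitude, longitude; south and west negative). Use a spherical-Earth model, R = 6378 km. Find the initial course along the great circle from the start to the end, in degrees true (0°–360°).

276.4°

N = sin Δλ·cos φ₂ = -0.6808;  D = cos φ₁ sin φ₂ − sin φ₁ cos φ₂ cos Δλ = +0.0762
initial course = atan2(N, D) = 276.38°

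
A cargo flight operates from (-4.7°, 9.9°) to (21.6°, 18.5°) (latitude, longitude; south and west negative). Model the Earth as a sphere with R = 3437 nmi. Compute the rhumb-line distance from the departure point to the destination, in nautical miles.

1657 nmi

Δψ = ln[tan(π/4+φ₂/2)/tan(π/4+φ₁/2)] = +0.4684;  Δφ = +0.4590 rad,  Δλ = +0.1501 rad
q = Δφ/Δψ = 0.9800
d = R·√(Δφ² + q²Δλ²) = 3437·0.48202 = 1657 nmi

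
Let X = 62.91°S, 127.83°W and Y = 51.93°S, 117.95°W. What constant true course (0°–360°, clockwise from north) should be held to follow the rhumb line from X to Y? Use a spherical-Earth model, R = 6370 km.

Meridional parts: M(φ₁)=-1.4233, M(φ₂)=-1.0642 → ΔM = +0.3592;  Δλ = +0.1724 rad
tan C = Δλ / ΔM = +0.4801 → C = 25.65°

25.6°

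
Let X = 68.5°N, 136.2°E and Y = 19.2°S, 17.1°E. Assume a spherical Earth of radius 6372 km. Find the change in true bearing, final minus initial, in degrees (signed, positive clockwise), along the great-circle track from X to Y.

-89.1°

Initial bearing θ₁ = atan2(sin Δλ cos φ₂, cos φ₁ sin φ₂ − sin φ₁ cos φ₂ cos Δλ) = 290.39°
Final bearing θ₂ = (initial bearing from the destination back to the start) + 180° = 201.33°
Δθ = θ₂ − θ₁ = -89.1°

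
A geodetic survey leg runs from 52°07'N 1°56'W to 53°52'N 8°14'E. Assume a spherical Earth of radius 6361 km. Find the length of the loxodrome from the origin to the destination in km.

Rhumb course C = atan2(Δλ, Δψ) with Δψ = ln[tan(π/4+φ₂/2)/tan(π/4+φ₁/2)] = +0.0508, Δλ = +0.1774 → C = 74.04°
d = R·|Δφ| / |cos C| = 6361·0.03054 / 0.27499 = 707 km

707 km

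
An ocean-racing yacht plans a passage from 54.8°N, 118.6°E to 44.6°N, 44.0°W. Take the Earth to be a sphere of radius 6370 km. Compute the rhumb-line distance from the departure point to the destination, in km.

Δψ = ln[tan(π/4+φ₂/2)/tan(π/4+φ₁/2)] = -0.2766;  Δφ = -0.1780 rad,  Δλ = -2.8379 rad
q = Δφ/Δψ = 0.6435
d = R·√(Δφ² + q²Δλ²) = 6370·1.83498 = 11689 km

11689 km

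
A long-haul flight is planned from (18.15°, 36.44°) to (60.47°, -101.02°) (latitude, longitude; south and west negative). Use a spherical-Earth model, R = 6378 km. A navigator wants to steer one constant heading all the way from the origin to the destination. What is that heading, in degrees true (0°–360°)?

Δψ = ln[tan(π/4+φ₂/2)/tan(π/4+φ₁/2)] = +1.0113
Δλ = -2.3991 rad (taken the short way round)
course = atan2(Δλ, Δψ) = 292.86°

292.9°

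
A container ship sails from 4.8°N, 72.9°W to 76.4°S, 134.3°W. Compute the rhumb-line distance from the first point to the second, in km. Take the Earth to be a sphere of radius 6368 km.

Rhumb course C = atan2(Δλ, Δψ) with Δψ = ln[tan(π/4+φ₂/2)/tan(π/4+φ₁/2)] = -2.2105, Δλ = -1.0716 → C = 205.86°
d = R·|Δφ| / |cos C| = 6368·1.41721 / 0.89983 = 10029 km

10029 km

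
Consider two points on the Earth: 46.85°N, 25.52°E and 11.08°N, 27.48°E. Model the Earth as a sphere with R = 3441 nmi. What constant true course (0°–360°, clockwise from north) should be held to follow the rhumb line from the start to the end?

177.3°

Δψ = ln[tan(π/4+φ₂/2)/tan(π/4+φ₁/2)] = -0.7332
Δλ = +0.0342 rad (taken the short way round)
course = atan2(Δλ, Δψ) = 177.33°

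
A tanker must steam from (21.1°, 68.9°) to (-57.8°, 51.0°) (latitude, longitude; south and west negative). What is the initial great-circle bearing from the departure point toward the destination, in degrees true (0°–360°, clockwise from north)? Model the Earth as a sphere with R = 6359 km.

189.6°

N = sin Δλ·cos φ₂ = -0.1638;  D = cos φ₁ sin φ₂ − sin φ₁ cos φ₂ cos Δλ = -0.9720
initial course = atan2(N, D) = 189.56°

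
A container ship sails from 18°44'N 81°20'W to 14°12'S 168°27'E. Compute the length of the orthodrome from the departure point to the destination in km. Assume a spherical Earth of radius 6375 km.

12610 km

cos σ = sin φ₁ sin φ₂ + cos φ₁ cos φ₂ cos Δλ
      = sin(18.73°)sin(-14.20°) + cos(18.73°)cos(-14.20°)cos(-110.22°) = -0.3960
σ = 113.331° → d = Rσ = 6375·1.97801 = 12610 km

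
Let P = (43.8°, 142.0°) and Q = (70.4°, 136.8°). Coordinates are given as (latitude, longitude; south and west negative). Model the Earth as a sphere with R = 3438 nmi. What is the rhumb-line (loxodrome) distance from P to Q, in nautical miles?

1604 nmi

Δψ = ln[tan(π/4+φ₂/2)/tan(π/4+φ₁/2)] = +0.9040;  Δφ = +0.4643 rad,  Δλ = -0.0908 rad
q = Δφ/Δψ = 0.5136
d = R·√(Δφ² + q²Δλ²) = 3438·0.46659 = 1604 nmi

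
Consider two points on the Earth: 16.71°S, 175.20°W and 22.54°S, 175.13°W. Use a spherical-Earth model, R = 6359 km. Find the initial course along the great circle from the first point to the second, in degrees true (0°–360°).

θ = atan2( sin Δλ·cos φ₂ ,  cos φ₁ sin φ₂ − sin φ₁ cos φ₂ cos Δλ )
  = atan2(+0.0011, -0.1016) = 179.36°

179.4°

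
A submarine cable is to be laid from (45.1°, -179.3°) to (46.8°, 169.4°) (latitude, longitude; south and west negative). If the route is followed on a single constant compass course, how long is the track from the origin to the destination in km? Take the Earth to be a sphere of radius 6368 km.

893 km

Δψ = ln[tan(π/4+φ₂/2)/tan(π/4+φ₁/2)] = +0.0427;  Δφ = +0.0297 rad,  Δλ = -0.1972 rad
q = Δφ/Δψ = 0.6952
d = R·√(Δφ² + q²Δλ²) = 6368·0.14028 = 893 km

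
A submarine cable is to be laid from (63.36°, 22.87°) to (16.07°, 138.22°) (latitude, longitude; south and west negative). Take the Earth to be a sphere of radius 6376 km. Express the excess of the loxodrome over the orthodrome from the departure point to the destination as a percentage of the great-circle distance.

Great circle: σ = 1.5078 rad → d_gc = Rσ = 9613.7 km
Rhumb: Δφ = -0.8254, Δλ = +2.0132, Δψ = -1.1565, q = Δφ/Δψ = 0.7137 → d_rh = R√(Δφ²+q²Δλ²) = 10565.1 km
Excess = (10565.1 − 9613.7) / 9613.7 = 951.4 / 9613.7 = 9.90% ≈ 9.9%

9.9%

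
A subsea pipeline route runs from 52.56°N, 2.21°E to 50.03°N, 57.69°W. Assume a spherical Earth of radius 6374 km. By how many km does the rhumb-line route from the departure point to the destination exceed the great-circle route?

Great circle: cos σ = sin φ₁ sin φ₂ + cos φ₁ cos φ₂ cos Δλ,  σ = 0.6362 rad → d_gc = 4055.2 km
Rhumb line: Δψ = -0.0706, q = Δφ/Δψ = 0.6251, d_rh = R√(Δφ²+q²Δλ²) = 4175.0 km
Excess = 4175.0 − 4055.2 = 119.8 ≈ 120 km

120 km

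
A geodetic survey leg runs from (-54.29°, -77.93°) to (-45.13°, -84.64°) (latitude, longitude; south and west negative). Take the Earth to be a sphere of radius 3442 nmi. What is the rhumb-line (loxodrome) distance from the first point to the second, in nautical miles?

Rhumb course C = atan2(Δλ, Δψ) with Δψ = ln[tan(π/4+φ₂/2)/tan(π/4+φ₁/2)] = +0.2482, Δλ = -0.1171 → C = 334.74°
d = R·|Δφ| / |cos C| = 3442·0.15987 / 0.90440 = 608 nmi

608 nmi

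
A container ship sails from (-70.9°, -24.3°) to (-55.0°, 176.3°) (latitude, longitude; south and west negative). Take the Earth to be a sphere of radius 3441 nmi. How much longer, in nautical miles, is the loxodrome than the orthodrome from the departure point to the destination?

Great circle: cos σ = sin φ₁ sin φ₂ + cos φ₁ cos φ₂ cos Δλ,  σ = 0.9293 rad → d_gc = 3197.8 nmi
Rhumb line: Δψ = +0.6281, q = Δφ/Δψ = 0.4418, d_rh = R√(Δφ²+q²Δλ²) = 4335.8 nmi
Excess = 4335.8 − 3197.8 = 1138.0 ≈ 1138 nmi

1138 nmi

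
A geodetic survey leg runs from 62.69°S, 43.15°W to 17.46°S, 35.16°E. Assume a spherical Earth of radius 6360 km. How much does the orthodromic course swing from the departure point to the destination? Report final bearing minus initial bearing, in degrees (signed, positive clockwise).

At departure: θ₁ = atan2(sin Δλ cos φ₂, cos φ₁ sin φ₂ − sin φ₁ cos φ₂ cos Δλ) = 87.91°
At arrival: θ₂ = atan2(sin Δλ cos φ₁, −cos φ₂ sin φ₁ + sin φ₂ cos φ₁ cos Δλ) = 28.73°
Δθ = θ₂ − θ₁ = -59.2°

-59.2°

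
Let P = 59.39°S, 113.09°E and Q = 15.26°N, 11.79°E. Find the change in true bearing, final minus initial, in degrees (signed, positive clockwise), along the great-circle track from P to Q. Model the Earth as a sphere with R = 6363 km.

+59.9°

At departure: θ₁ = atan2(sin Δλ cos φ₂, cos φ₁ sin φ₂ − sin φ₁ cos φ₂ cos Δλ) = 268.26°
At arrival: θ₂ = atan2(sin Δλ cos φ₁, −cos φ₂ sin φ₁ + sin φ₂ cos φ₁ cos Δλ) = 328.16°
Δθ = θ₂ − θ₁ = +59.9°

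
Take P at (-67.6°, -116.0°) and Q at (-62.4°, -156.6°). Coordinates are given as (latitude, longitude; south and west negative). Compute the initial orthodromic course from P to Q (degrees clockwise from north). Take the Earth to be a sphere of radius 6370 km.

267.6°

θ = atan2( sin Δλ·cos φ₂ ,  cos φ₁ sin φ₂ − sin φ₁ cos φ₂ cos Δλ )
  = atan2(-0.3015, -0.0125) = 267.63°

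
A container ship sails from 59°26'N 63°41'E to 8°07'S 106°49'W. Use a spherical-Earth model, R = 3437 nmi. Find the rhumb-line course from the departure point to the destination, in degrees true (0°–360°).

Δψ = ln[tan(π/4+φ₂/2)/tan(π/4+φ₁/2)] = -1.4395
Δλ = -2.9758 rad (taken the short way round)
course = atan2(Δλ, Δψ) = 244.19°

244.2°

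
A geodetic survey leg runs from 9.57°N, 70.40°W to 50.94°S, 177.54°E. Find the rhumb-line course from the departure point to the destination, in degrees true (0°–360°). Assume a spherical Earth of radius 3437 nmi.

Meridional parts: M(φ₁)=+0.1678, M(φ₂)=-1.0365 → ΔM = -1.2043;  Δλ = -1.9558 rad
tan C = Δλ / ΔM = +1.6241 → C = 238.38°

238.4°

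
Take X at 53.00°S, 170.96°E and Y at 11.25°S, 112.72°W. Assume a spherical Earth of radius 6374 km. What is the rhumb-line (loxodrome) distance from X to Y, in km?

8314 km

Rhumb course C = atan2(Δλ, Δψ) with Δψ = ln[tan(π/4+φ₂/2)/tan(π/4+φ₁/2)] = +0.8972, Δλ = +1.3320 → C = 56.04°
d = R·|Δφ| / |cos C| = 6374·0.72867 / 0.55865 = 8314 km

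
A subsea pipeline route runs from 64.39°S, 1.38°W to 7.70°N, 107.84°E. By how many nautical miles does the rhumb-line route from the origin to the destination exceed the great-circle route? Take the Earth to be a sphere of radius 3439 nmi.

Great circle: cos σ = sin φ₁ sin φ₂ + cos φ₁ cos φ₂ cos Δλ,  σ = 1.8357 rad → d_gc = 6313.0 nmi
Rhumb line: Δψ = +1.6163, q = Δφ/Δψ = 0.7784, d_rh = R√(Δφ²+q²Δλ²) = 6690.6 nmi
Excess = 6690.6 − 6313.0 = 377.6 ≈ 378 nmi

378 nmi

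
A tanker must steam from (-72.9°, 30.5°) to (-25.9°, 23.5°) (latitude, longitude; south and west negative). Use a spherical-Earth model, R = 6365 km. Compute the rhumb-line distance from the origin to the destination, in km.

Rhumb course C = atan2(Δλ, Δψ) with Δψ = ln[tan(π/4+φ₂/2)/tan(π/4+φ₁/2)] = +1.4266, Δλ = -0.1222 → C = 355.11°
d = R·|Δφ| / |cos C| = 6365·0.82030 / 0.99635 = 5240 km

5240 km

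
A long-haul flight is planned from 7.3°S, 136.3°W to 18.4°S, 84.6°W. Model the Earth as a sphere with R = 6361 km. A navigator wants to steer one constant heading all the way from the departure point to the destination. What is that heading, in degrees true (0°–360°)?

Δψ = ln[tan(π/4+φ₂/2)/tan(π/4+φ₁/2)] = -0.1991
Δλ = +0.9023 rad (taken the short way round)
course = atan2(Δλ, Δψ) = 102.44°

102.4°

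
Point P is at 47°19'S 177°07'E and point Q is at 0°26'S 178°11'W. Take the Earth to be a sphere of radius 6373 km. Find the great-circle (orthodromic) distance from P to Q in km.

5235 km

Haversine: a = sin²(Δφ/2)+cos φ₁ cos φ₂ sin²(Δλ/2) = 0.15940;  σ = 2·atan2(√a,√(1−a))
σ = 47.062° → d = Rσ = 6373·0.82139 = 5235 km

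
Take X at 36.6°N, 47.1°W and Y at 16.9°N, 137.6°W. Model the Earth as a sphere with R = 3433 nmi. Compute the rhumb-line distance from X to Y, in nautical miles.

Rhumb course C = atan2(Δλ, Δψ) with Δψ = ln[tan(π/4+φ₂/2)/tan(π/4+φ₁/2)] = -0.3879, Δλ = -1.5795 → C = 256.20°
d = R·|Δφ| / |cos C| = 3433·0.34383 / 0.23851 = 4949 nmi

4949 nmi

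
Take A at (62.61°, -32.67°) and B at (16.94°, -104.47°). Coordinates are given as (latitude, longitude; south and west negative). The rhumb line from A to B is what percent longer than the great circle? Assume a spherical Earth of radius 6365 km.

3.2%

Great circle: σ = 1.1635 rad → d_gc = Rσ = 7405.5 km
Rhumb: Δφ = -0.7971, Δλ = -1.2531, Δψ = -1.1118, q = Δφ/Δψ = 0.7169 → d_rh = R√(Δφ²+q²Δλ²) = 7644.6 km
Excess = (7644.6 − 7405.5) / 7405.5 = 239.1 / 7405.5 = 3.23% ≈ 3.2%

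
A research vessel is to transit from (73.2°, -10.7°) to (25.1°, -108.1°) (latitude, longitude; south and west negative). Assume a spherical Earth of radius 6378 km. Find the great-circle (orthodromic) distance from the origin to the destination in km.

7585 km

cos σ = sin φ₁ sin φ₂ + cos φ₁ cos φ₂ cos Δλ
      = sin(73.20°)sin(25.10°) + cos(73.20°)cos(25.10°)cos(-97.40°) = 0.3724
σ = 68.137° → d = Rσ = 6378·1.18922 = 7585 km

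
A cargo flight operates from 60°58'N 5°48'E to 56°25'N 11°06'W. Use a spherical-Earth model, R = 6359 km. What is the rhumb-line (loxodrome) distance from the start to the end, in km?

1096 km

Rhumb course C = atan2(Δλ, Δψ) with Δψ = ln[tan(π/4+φ₂/2)/tan(π/4+φ₁/2)] = -0.1531, Δλ = -0.2950 → C = 242.57°
d = R·|Δφ| / |cos C| = 6359·0.07941 / 0.46064 = 1096 km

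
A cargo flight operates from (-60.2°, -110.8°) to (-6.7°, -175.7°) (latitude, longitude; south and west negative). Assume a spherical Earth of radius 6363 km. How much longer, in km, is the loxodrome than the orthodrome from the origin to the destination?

Great circle: cos σ = sin φ₁ sin φ₂ + cos φ₁ cos φ₂ cos Δλ,  σ = 1.2550 rad → d_gc = 7985.26 km
Rhumb line: Δψ = +1.2068, q = Δφ/Δψ = 0.7738, d_rh = R√(Δφ²+q²Δλ²) = 8148.81 km
Excess = 8148.81 − 7985.26 = 163.55 ≈ 164 km

164 km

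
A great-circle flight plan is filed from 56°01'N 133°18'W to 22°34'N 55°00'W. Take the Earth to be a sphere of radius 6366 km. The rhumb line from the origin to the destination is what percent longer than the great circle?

3.7%

Great circle: σ = 1.1342 rad → d_gc = Rσ = 7220.1 km
Rhumb: Δφ = -0.5838, Δλ = +1.3666, Δψ = -0.7811, q = Δφ/Δψ = 0.7474 → d_rh = R√(Δφ²+q²Δλ²) = 7489.5 km
Excess = (7489.5 − 7220.1) / 7220.1 = 269.4 / 7220.1 = 3.73% ≈ 3.7%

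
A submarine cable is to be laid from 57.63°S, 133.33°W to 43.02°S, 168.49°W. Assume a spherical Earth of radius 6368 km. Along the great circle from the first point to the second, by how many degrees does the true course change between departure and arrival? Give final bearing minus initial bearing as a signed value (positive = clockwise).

+27.6°

At departure: θ₁ = atan2(sin Δλ cos φ₂, cos φ₁ sin φ₂ − sin φ₁ cos φ₂ cos Δλ) = 288.34°
At arrival: θ₂ = atan2(sin Δλ cos φ₁, −cos φ₂ sin φ₁ + sin φ₂ cos φ₁ cos Δλ) = 315.97°
Δθ = θ₂ − θ₁ = +27.6°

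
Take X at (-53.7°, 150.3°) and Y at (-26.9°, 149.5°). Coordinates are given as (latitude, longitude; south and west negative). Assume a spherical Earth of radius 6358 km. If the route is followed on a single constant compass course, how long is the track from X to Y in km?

Δψ = ln[tan(π/4+φ₂/2)/tan(π/4+φ₁/2)] = +0.6275;  Δφ = +0.4677 rad,  Δλ = -0.0140 rad
q = Δφ/Δψ = 0.7454
d = R·√(Δφ² + q²Δλ²) = 6358·0.46786 = 2975 km

2975 km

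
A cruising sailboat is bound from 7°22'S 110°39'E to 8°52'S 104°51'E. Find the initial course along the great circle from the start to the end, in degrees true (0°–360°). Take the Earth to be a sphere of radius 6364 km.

255.0°

N = sin Δλ·cos φ₂ = -0.0998;  D = cos φ₁ sin φ₂ − sin φ₁ cos φ₂ cos Δλ = -0.0268
initial course = atan2(N, D) = 254.96°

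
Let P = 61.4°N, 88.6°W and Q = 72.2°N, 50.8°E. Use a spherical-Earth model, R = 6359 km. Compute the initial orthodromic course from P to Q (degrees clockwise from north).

16.8°

θ = atan2( sin Δλ·cos φ₂ ,  cos φ₁ sin φ₂ − sin φ₁ cos φ₂ cos Δλ )
  = atan2(+0.1989, +0.6596) = 16.78°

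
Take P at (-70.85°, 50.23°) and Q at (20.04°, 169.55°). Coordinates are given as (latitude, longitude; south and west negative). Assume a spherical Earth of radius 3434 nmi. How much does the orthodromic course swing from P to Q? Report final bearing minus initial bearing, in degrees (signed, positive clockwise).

-92.5°

At departure: θ₁ = atan2(sin Δλ cos φ₂, cos φ₁ sin φ₂ − sin φ₁ cos φ₂ cos Δλ) = 111.47°
At arrival: θ₂ = atan2(sin Δλ cos φ₁, −cos φ₂ sin φ₁ + sin φ₂ cos φ₁ cos Δλ) = 18.96°
Δθ = θ₂ − θ₁ = -92.5°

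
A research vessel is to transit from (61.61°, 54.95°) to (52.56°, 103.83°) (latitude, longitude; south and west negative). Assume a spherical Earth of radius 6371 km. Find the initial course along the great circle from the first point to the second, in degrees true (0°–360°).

θ = atan2( sin Δλ·cos φ₂ ,  cos φ₁ sin φ₂ − sin φ₁ cos φ₂ cos Δλ )
  = atan2(+0.4580, +0.0258) = 86.78°

86.8°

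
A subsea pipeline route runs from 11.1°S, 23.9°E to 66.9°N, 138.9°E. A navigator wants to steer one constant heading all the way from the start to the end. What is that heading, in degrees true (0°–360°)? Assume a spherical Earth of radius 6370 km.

48.4°

Meridional parts: M(φ₁)=-0.1950, M(φ₂)=+1.5879 → ΔM = +1.7828;  Δλ = +2.0071 rad
tan C = Δλ / ΔM = +1.1258 → C = 48.39°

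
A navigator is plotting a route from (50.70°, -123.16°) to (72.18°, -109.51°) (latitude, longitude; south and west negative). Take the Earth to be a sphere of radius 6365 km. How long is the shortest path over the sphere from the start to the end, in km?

Haversine: a = sin²(Δφ/2)+cos φ₁ cos φ₂ sin²(Δλ/2) = 0.03746;  σ = 2·atan2(√a,√(1−a))
σ = 22.321° → d = Rσ = 6365·0.38957 = 2480 km

2480 km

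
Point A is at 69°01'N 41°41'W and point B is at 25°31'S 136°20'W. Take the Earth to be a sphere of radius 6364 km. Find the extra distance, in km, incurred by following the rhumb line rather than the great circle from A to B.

434 km

Great circle: cos σ = sin φ₁ sin φ₂ + cos φ₁ cos φ₂ cos Δλ,  σ = 2.0135 rad → d_gc = 12814.1 km
Rhumb line: Δψ = -2.1472, q = Δφ/Δψ = 0.7684, d_rh = R√(Δφ²+q²Δλ²) = 13248.0 km
Excess = 13248.0 − 12814.1 = 433.9 ≈ 434 km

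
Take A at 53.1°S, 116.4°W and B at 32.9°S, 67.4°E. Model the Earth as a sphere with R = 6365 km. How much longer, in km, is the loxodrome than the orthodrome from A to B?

Great circle: cos σ = sin φ₁ sin φ₂ + cos φ₁ cos φ₂ cos Δλ,  σ = 1.6395 rad → d_gc = 10435.4 km
Rhumb line: Δψ = +0.4891, q = Δφ/Δψ = 0.7208, d_rh = R√(Δφ²+q²Δλ²) = 14287.2 km
Excess = 14287.2 − 10435.4 = 3851.8 ≈ 3852 km

3852 km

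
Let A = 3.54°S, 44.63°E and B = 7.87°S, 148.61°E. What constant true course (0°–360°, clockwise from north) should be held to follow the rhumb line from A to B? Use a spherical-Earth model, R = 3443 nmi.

92.4°

Meridional parts: M(φ₁)=-0.0618, M(φ₂)=-0.1378 → ΔM = -0.0760;  Δλ = +1.8148 rad
tan C = Δλ / ΔM = -23.8891 → C = 92.40°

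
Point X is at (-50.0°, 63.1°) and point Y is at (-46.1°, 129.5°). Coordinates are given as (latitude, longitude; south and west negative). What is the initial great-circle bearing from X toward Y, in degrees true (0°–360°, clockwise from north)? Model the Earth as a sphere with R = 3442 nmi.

111.5°

N = sin Δλ·cos φ₂ = +0.6354;  D = cos φ₁ sin φ₂ − sin φ₁ cos φ₂ cos Δλ = -0.2505
initial course = atan2(N, D) = 111.52°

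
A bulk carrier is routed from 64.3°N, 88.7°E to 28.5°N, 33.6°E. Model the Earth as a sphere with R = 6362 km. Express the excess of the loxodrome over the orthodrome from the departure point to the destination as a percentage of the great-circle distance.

Great circle: σ = 0.8658 rad → d_gc = Rσ = 5508.4 km
Rhumb: Δφ = -0.6248, Δλ = -0.9617, Δψ = -0.9586, q = Δφ/Δψ = 0.6518 → d_rh = R√(Δφ²+q²Δλ²) = 5630.7 km
Excess = (5630.7 − 5508.4) / 5508.4 = 122.3 / 5508.4 = 2.22% ≈ 2.2%

2.2%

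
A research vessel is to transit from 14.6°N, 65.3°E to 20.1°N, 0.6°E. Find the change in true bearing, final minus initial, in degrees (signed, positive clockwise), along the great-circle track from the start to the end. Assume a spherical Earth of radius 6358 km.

At departure: θ₁ = atan2(sin Δλ cos φ₂, cos φ₁ sin φ₂ − sin φ₁ cos φ₂ cos Δλ) = 285.25°
At arrival: θ₂ = atan2(sin Δλ cos φ₁, −cos φ₂ sin φ₁ + sin φ₂ cos φ₁ cos Δλ) = 263.83°
Δθ = θ₂ − θ₁ = -21.4°

-21.4°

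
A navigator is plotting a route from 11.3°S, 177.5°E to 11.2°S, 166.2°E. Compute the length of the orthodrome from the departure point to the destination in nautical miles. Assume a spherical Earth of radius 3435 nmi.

Haversine: a = sin²(Δφ/2)+cos φ₁ cos φ₂ sin²(Δλ/2) = 0.00932;  σ = 2·atan2(√a,√(1−a))
σ = 11.083° → d = Rσ = 3435·0.19343 = 664 nmi

664 nmi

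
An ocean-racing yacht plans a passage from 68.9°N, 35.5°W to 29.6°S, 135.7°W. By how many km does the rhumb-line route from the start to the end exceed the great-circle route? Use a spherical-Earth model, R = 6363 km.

Great circle: cos σ = sin φ₁ sin φ₂ + cos φ₁ cos φ₂ cos Δλ,  σ = 2.1133 rad → d_gc = 13446.7 km
Rhumb line: Δψ = -2.2220, q = Δφ/Δψ = 0.7737, d_rh = R√(Δφ²+q²Δλ²) = 13920.7 km
Excess = 13920.7 − 13446.7 = 474.0 ≈ 474 km

474 km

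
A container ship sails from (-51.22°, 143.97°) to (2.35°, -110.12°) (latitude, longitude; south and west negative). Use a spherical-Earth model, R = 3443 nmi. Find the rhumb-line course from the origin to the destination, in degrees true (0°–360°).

Δψ = ln[tan(π/4+φ₂/2)/tan(π/4+φ₁/2)] = +1.0853
Δλ = +1.8485 rad (taken the short way round)
course = atan2(Δλ, Δψ) = 59.58°

59.6°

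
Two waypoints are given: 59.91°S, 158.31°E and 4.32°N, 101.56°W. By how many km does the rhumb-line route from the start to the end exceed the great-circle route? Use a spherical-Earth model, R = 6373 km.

490 km

Great circle: cos σ = sin φ₁ sin φ₂ + cos φ₁ cos φ₂ cos Δλ,  σ = 1.7245 rad → d_gc = 10990.3 km
Rhumb line: Δψ = +1.3893, q = Δφ/Δψ = 0.8069, d_rh = R√(Δφ²+q²Δλ²) = 11480.6 km
Excess = 11480.6 − 10990.3 = 490.3 ≈ 490 km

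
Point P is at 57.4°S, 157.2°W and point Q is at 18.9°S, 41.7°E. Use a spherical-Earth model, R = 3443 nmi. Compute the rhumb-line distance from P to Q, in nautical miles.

7639 nmi

Δψ = ln[tan(π/4+φ₂/2)/tan(π/4+φ₁/2)] = +0.8935;  Δφ = +0.6720 rad,  Δλ = -2.8117 rad
q = Δφ/Δψ = 0.7520
d = R·√(Δφ² + q²Δλ²) = 3443·2.21864 = 7639 nmi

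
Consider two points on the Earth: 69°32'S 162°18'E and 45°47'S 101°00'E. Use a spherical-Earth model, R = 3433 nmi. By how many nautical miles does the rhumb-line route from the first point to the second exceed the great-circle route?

82 nmi

Great circle: cos σ = sin φ₁ sin φ₂ + cos φ₁ cos φ₂ cos Δλ,  σ = 0.6623 rad → d_gc = 2273.8 nmi
Rhumb line: Δψ = +0.8110, q = Δφ/Δψ = 0.5111, d_rh = R√(Δφ²+q²Δλ²) = 2355.6 nmi
Excess = 2355.6 − 2273.8 = 81.8 ≈ 82 nmi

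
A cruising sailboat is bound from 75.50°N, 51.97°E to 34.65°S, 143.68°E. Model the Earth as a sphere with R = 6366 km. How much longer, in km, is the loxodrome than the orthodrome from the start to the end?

460 km

Great circle: cos σ = sin φ₁ sin φ₂ + cos φ₁ cos φ₂ cos Δλ,  σ = 2.1611 rad → d_gc = 13757.4 km
Rhumb line: Δψ = -2.7073, q = Δφ/Δψ = 0.7101, d_rh = R√(Δφ²+q²Δλ²) = 14217.6 km
Excess = 14217.6 − 13757.4 = 460.2 ≈ 460 km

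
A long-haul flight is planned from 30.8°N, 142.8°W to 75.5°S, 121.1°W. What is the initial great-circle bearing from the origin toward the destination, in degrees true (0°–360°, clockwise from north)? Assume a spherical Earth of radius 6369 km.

N = sin Δλ·cos φ₂ = +0.0926;  D = cos φ₁ sin φ₂ − sin φ₁ cos φ₂ cos Δλ = -0.9507
initial course = atan2(N, D) = 174.44°

174.4°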